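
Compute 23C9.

817190

C(23,9) = (23·22·21·20·19·18·17·16·15) / 9! = 296541907200 / 362880 = 817190.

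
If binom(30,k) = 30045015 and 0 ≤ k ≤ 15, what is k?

C(30,k) increases on 0 ≤ k ≤ 15. C(30,9) = 14307150 and C(30,10) = 30045015, so k = 10.

10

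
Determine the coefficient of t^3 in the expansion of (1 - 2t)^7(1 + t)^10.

50

Coefficient of t^3 = Σ_{j} C(7,j)·(-2)^j·C(10,3-j)·1^(3-j) for j from 0 to 3.
= 120 + (-630) + 840 + (-280) = 50.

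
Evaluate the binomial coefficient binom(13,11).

78

C(13,11) = C(13,2) by symmetry.
C(13,2) = (13·12) / 2! = 156 / 2 = 78.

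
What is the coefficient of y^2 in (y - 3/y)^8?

General term: C(8,j)·(y)^j·(-3/y)^(8-j), with y-exponent 1j − 1(8−j) = 2j − 8.
Set 2j − 8 = 2: j = 5.
C(8,5) = 56; 1^5 = 1; (-3)^3 = -27.
Coefficient = 56 · 1 · (-27) = -1512.

-1512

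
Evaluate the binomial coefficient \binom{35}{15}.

C(35,15) = (35·34·33·32·31·30·29·28·27·26·25·24·23·22·21) / 15! = 4247252019052922880000 / 1307674368000 = 3247943160.

3247943160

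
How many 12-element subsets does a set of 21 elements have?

293930

C(21,12) = C(21,9) by symmetry.
C(21,9) = (21·20·19·18·17·16·15·14·13) / 9! = 106661318400 / 362880 = 293930.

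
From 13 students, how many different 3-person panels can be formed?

286

This is C(13,3) = 286.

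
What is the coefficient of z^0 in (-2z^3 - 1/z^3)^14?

General term: C(14,j)·(-2z^3)^j·(-1/z^3)^(14-j), with z-exponent 3j − 3(14−j) = 6j − 42.
Set 6j − 42 = 0: j = 7.
C(14,7) = 3432; (-2)^7 = -128; (-1)^7 = -1.
Coefficient = 3432 · (-128) · (-1) = 439296.

439296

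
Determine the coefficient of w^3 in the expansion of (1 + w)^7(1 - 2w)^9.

-7

Coefficient of w^3 = Σ_{j} C(7,j)·1^j·C(9,3-j)·(-2)^(3-j) for j from 0 to 3.
= (-672) + 1008 + (-378) + 35 = -7.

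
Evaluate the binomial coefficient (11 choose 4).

330

C(11,4) = (11·10·9·8) / 4! = 7920 / 24 = 330.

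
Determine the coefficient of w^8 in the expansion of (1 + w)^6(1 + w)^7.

1287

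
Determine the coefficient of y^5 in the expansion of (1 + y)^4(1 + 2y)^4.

Coefficient of y^5 = Σ_{j} C(4,j)·1^j·C(4,5-j)·2^(5-j) for j from 1 to 4.
= 64 + 192 + 96 + 8 = 360.

360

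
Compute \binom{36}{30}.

C(36,30) = C(36,6) by symmetry.
C(36,6) = (36·35·34·33·32·31) / 6! = 1402410240 / 720 = 1947792.

1947792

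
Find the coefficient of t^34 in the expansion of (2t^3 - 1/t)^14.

General term: C(14,j)·(2t^3)^j·(-1/t)^(14-j), with t-exponent 3j − 1(14−j) = 4j − 14.
Set 4j − 14 = 34: j = 12.
C(14,12) = 91; 2^12 = 4096; (-1)^2 = 1.
Coefficient = 91 · 4096 · 1 = 372736.

372736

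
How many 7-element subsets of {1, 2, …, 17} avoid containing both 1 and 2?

16445

All 7-subsets: C(17,7) = 19448. Those containing both fixed elements: C(15,5) = 3003.
19448 − 3003 = 16445.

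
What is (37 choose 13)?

3562467300

C(37,13) = (37·36·35·34·33·32·31·30·29·28·27·26·25) / 13! = 22183557976419840000 / 6227020800 = 3562467300.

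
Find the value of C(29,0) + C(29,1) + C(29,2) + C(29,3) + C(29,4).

1 + 29 + 406 + 3654 + 23751 = 27841.

27841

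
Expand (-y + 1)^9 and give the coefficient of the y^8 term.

9

The general term is C(9,j)·(-y)^j·(1)^(9-j); the y^8 term has j = 8.
C(9,8) = 9.
Coefficient = C(9,8) = 9.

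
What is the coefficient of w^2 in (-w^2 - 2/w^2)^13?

General term: C(13,j)·(-w^2)^j·(-2/w^2)^(13-j), with w-exponent 2j − 2(13−j) = 4j − 26.
Set 4j − 26 = 2: j = 7.
C(13,7) = 1716; (-1)^7 = -1; (-2)^6 = 64.
Coefficient = 1716 · (-1) · 64 = -109824.

-109824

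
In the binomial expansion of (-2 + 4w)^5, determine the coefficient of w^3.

The general term is C(5,j)·(-2)^j·(4w)^(5-j); the w^3 term has j = 2.
C(5,2) = 10.
Coefficient = C(5,2) · (-2)^2 · 4^3 = 10 · 4 · 64 = 2560.

2560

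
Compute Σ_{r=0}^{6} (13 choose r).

1 + 13 + 78 + 286 + 715 + 1287 + 1716 = 4096.

4096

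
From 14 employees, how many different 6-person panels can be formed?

This is C(14,6) = 3003.

3003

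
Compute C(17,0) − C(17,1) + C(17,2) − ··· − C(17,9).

-11440

The partial alternating sum Σ_{k=0}^{9} (−1)^k C(17,k) = (−1)^9 C(16,9) = -11440.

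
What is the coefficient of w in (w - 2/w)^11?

-14784

General term: C(11,j)·(w)^j·(-2/w)^(11-j), with w-exponent 1j − 1(11−j) = 2j − 11.
Set 2j − 11 = 1: j = 6.
C(11,6) = 462; 1^6 = 1; (-2)^5 = -32.
Coefficient = 462 · 1 · (-32) = -14784.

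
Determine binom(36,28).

30260340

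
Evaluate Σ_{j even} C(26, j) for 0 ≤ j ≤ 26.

Half of (1+1)^26 + (1−1)^26 gives the even-index sum: 2^25 = 33554432.

33554432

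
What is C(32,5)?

201376

C(32,5) = (32·31·30·29·28) / 5! = 24165120 / 120 = 201376.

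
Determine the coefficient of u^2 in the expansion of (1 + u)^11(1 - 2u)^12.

Coefficient of u^2 = Σ_{j} C(11,j)·1^j·C(12,2-j)·(-2)^(2-j) for j from 0 to 2.
= 264 + (-264) + 55 = 55.

55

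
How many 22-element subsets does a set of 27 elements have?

80730

C(27,22) = C(27,5) by symmetry.
C(27,5) = (27·26·25·24·23) / 5! = 9687600 / 120 = 80730.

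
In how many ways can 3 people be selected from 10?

120

This is C(10,3) = 120.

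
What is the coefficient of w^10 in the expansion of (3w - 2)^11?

The general term is C(11,j)·(3w)^j·(-2)^(11-j); the w^10 term has j = 10.
C(11,10) = 11.
Coefficient = C(11,10) · 3^10 · (-2)^1 = 11 · 59049 · (-2) = -1299078.

-1299078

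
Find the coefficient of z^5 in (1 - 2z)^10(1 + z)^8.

Coefficient of z^5 = Σ_{j} C(10,j)·(-2)^j·C(8,5-j)·1^(5-j) for j from 0 to 5.
= 56 + (-1400) + 10080 + (-26880) + 26880 + (-8064) = 672.

672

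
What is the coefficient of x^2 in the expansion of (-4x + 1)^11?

880

The general term is C(11,j)·(-4x)^j·(1)^(11-j); the x^2 term has j = 2.
C(11,2) = 55.
Coefficient = C(11,2) · (-4)^2 = 55 · 16 = 880.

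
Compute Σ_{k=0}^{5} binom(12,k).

1586

1 + 12 + 66 + 220 + 495 + 792 = 1586.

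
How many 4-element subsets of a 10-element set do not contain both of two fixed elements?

All 4-subsets: C(10,4) = 210. Those containing both fixed elements: C(8,2) = 28.
210 − 28 = 182.

182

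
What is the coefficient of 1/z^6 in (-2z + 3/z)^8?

General term: C(8,j)·(-2z)^j·(3/z)^(8-j), with z-exponent 1j − 1(8−j) = 2j − 8.
Set 2j − 8 = -6: j = 1.
C(8,1) = 8; (-2)^1 = -2; 3^7 = 2187.
Coefficient = 8 · (-2) · 2187 = -34992.

-34992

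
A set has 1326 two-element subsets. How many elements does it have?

n(n−1)/2 = 1326 ⇒ n(n−1) = 2652. Since 52·51 = 2652, n = 52.

52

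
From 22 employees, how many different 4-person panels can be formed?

7315

This is C(22,4) = 7315.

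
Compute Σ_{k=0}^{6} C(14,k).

1 + 14 + 91 + 364 + 1001 + 2002 + 3003 = 6476.

6476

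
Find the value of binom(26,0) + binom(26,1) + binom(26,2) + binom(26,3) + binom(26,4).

1 + 26 + 325 + 2600 + 14950 = 17902.

17902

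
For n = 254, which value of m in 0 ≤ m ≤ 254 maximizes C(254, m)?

127

C(254,m) is maximized at m = 254/2 = 127.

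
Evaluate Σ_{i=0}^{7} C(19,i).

94184

1 + 19 + 171 + 969 + 3876 + 11628 + 27132 + 50388 = 94184.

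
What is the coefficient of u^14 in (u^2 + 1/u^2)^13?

General term: C(13,j)·(u^2)^j·(1/u^2)^(13-j), with u-exponent 2j − 2(13−j) = 4j − 26.
Set 4j − 26 = 14: j = 10.
C(13,10) = 286; 1^10 = 1; 1^3 = 1.
Coefficient = 286 · 1 · 1 = 286.

286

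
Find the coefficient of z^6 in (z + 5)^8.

700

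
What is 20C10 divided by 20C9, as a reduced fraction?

C(n,k+1)/C(n,k) = (n−k)/(k+1) = (20−9)/(9+1) = 11/10.

11/10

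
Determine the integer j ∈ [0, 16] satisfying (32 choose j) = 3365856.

7

C(32,j) increases on 0 ≤ j ≤ 16. C(32,6) = 906192 and C(32,7) = 3365856, so j = 7.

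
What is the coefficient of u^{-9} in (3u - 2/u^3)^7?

General term: C(7,j)·(3u)^j·(-2/u^3)^(7-j), with u-exponent 1j − 3(7−j) = 4j − 21.
Set 4j − 21 = -9: j = 3.
C(7,3) = 35; 3^3 = 27; (-2)^4 = 16.
Coefficient = 35 · 27 · 16 = 15120.

15120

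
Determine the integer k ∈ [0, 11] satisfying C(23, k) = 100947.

6

C(23,k) increases on 0 ≤ k ≤ 11. C(23,5) = 33649 and C(23,6) = 100947, so k = 6.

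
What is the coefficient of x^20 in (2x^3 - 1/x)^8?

General term: C(8,j)·(2x^3)^j·(-1/x)^(8-j), with x-exponent 3j − 1(8−j) = 4j − 8.
Set 4j − 8 = 20: j = 7.
C(8,7) = 8; 2^7 = 128; (-1)^1 = -1.
Coefficient = 8 · 128 · (-1) = -1024.

-1024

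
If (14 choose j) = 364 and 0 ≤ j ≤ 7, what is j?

C(14,j) increases on 0 ≤ j ≤ 7. C(14,2) = 91 and C(14,3) = 364, so j = 3.

3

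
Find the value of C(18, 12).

18564

C(18,12) = C(18,6) by symmetry.
C(18,6) = (18·17·16·15·14·13) / 6! = 13366080 / 720 = 18564.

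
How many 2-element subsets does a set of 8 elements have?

C(8,2) = (8·7) / 2! = 56 / 2 = 28.

28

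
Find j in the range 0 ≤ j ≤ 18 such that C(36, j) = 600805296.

11

C(36,j) increases on 0 ≤ j ≤ 18. C(36,10) = 254186856 and C(36,11) = 600805296, so j = 11.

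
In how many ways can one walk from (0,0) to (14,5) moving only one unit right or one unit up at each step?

Each path is a sequence of 19 steps with 14 rights: C(19,14) = 11628.

11628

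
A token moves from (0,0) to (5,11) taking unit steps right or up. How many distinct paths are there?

4368

Each path is a sequence of 16 steps with 5 rights: C(16,5) = 4368.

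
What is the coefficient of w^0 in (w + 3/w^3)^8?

252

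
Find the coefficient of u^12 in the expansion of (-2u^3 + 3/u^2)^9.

General term: C(9,j)·(-2u^3)^j·(3/u^2)^(9-j), with u-exponent 3j − 2(9−j) = 5j − 18.
Set 5j − 18 = 12: j = 6.
C(9,6) = 84; (-2)^6 = 64; 3^3 = 27.
Coefficient = 84 · 64 · 27 = 145152.

145152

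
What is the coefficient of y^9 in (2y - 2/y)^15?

-14909440

General term: C(15,j)·(2y)^j·(-2/y)^(15-j), with y-exponent 1j − 1(15−j) = 2j − 15.
Set 2j − 15 = 9: j = 12.
C(15,12) = 455; 2^12 = 4096; (-2)^3 = -8.
Coefficient = 455 · 4096 · (-8) = -14909440.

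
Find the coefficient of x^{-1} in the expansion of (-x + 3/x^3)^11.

4455

General term: C(11,j)·(-x)^j·(3/x^3)^(11-j), with x-exponent 1j − 3(11−j) = 4j − 33.
Set 4j − 33 = -1: j = 8.
C(11,8) = 165; (-1)^8 = 1; 3^3 = 27.
Coefficient = 165 · 1 · 27 = 4455.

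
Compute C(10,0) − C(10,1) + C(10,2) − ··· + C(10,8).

9

The partial alternating sum Σ_{k=0}^{8} (−1)^k C(10,k) = (−1)^8 C(9,8) = 9.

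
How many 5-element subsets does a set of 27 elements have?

80730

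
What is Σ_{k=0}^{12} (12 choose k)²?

2704156

Σ C(12,k)² is the coefficient of x^12 in (1+x)^12(1+x)^12 = (1+x)^24, i.e. C(24,12) = 2704156.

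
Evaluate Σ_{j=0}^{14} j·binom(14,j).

114688

Since j·C(14,j) = 14·C(13,j−1), the sum is 14·2^13 = 14·8192 = 114688.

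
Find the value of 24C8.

C(24,8) = (24·23·22·21·20·19·18·17) / 8! = 29654190720 / 40320 = 735471.

735471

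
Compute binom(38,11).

C(38,11) = (38·37·36·35·34·33·32·31·30·29·28) / 11! = 48032775105638400 / 39916800 = 1203322288.

1203322288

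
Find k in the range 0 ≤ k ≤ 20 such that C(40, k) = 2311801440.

11

C(40,k) increases on 0 ≤ k ≤ 20. C(40,10) = 847660528 and C(40,11) = 2311801440, so k = 11.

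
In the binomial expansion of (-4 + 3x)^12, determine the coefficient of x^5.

The general term is C(12,j)·(-4)^j·(3x)^(12-j); the x^5 term has j = 7.
C(12,7) = 792.
Coefficient = C(12,7) · (-4)^7 · 3^5 = 792 · (-16384) · 243 = -3153199104.

-3153199104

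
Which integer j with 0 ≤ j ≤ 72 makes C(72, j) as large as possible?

C(72,j) is maximized at j = 72/2 = 36.

36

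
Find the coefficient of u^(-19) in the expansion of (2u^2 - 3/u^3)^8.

-34992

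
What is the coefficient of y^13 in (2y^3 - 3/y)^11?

General term: C(11,j)·(2y^3)^j·(-3/y)^(11-j), with y-exponent 3j − 1(11−j) = 4j − 11.
Set 4j − 11 = 13: j = 6.
C(11,6) = 462; 2^6 = 64; (-3)^5 = -243.
Coefficient = 462 · 64 · (-243) = -7185024.

-7185024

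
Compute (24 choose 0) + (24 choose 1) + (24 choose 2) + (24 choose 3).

1 + 24 + 276 + 2024 = 2325.

2325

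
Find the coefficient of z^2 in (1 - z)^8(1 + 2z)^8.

Coefficient of z^2 = Σ_{j} C(8,j)·(-1)^j·C(8,2-j)·2^(2-j) for j from 0 to 2.
= 112 + (-128) + 28 = 12.

12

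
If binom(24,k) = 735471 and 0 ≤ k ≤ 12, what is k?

C(24,k) increases on 0 ≤ k ≤ 12. C(24,7) = 346104 and C(24,8) = 735471, so k = 8.

8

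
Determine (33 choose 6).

1107568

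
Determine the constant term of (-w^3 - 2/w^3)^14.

439296

General term: C(14,j)·(-w^3)^j·(-2/w^3)^(14-j), with w-exponent 3j − 3(14−j) = 6j − 42.
Set 6j − 42 = 0: j = 7.
C(14,7) = 3432; (-1)^7 = -1; (-2)^7 = -128.
Coefficient = 3432 · (-1) · (-128) = 439296.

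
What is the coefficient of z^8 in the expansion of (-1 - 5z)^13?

-502734375

The general term is C(13,j)·(-1)^j·(-5z)^(13-j); the z^8 term has j = 5.
C(13,5) = 1287.
Coefficient = C(13,5) · (-1)^5 · (-5)^8 = 1287 · (-1) · 390625 = -502734375.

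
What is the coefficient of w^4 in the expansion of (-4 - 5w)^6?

150000

The general term is C(6,j)·(-4)^j·(-5w)^(6-j); the w^4 term has j = 2.
C(6,2) = 15.
Coefficient = C(6,2) · (-4)^2 · (-5)^4 = 15 · 16 · 625 = 150000.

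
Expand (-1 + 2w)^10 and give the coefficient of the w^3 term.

The general term is C(10,j)·(-1)^j·(2w)^(10-j); the w^3 term has j = 7.
C(10,7) = 120.
Coefficient = C(10,7) · (-1)^7 · 2^3 = 120 · (-1) · 8 = -960.

-960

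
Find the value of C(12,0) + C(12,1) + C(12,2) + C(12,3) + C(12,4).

794

1 + 12 + 66 + 220 + 495 = 794.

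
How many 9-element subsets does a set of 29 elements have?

C(29,9) = (29·28·27·26·25·24·23·22·21) / 9! = 3634245014400 / 362880 = 10015005.

10015005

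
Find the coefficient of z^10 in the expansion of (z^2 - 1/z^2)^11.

-165

General term: C(11,j)·(z^2)^j·(-1/z^2)^(11-j), with z-exponent 2j − 2(11−j) = 4j − 22.
Set 4j − 22 = 10: j = 8.
C(11,8) = 165; 1^8 = 1; (-1)^3 = -1.
Coefficient = 165 · 1 · (-1) = -165.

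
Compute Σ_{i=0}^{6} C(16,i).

14893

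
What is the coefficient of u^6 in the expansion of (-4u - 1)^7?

The general term is C(7,j)·(-4u)^j·(-1)^(7-j); the u^6 term has j = 6.
C(7,6) = 7.
Coefficient = C(7,6) · (-4)^6 · (-1)^1 = 7 · 4096 · (-1) = -28672.

-28672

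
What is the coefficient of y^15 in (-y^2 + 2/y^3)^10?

-20

General term: C(10,j)·(-y^2)^j·(2/y^3)^(10-j), with y-exponent 2j − 3(10−j) = 5j − 30.
Set 5j − 30 = 15: j = 9.
C(10,9) = 10; (-1)^9 = -1; 2^1 = 2.
Coefficient = 10 · (-1) · 2 = -20.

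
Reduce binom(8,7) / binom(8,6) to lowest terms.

2/7

C(n,k+1)/C(n,k) = (n−k)/(k+1) = (8−6)/(6+1) = 2/7.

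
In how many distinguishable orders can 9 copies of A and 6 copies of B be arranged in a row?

5005

Choose positions for the A's: C(15,9) = 5005.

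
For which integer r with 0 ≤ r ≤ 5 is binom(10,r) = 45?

2

C(10,r) increases on 0 ≤ r ≤ 5. C(10,1) = 10 and C(10,2) = 45, so r = 2.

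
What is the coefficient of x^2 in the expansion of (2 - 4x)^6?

3840

The general term is C(6,j)·(2)^j·(-4x)^(6-j); the x^2 term has j = 4.
C(6,4) = 15.
Coefficient = C(6,4) · 2^4 · (-4)^2 = 15 · 16 · 16 = 3840.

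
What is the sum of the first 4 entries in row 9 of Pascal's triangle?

1 + 9 + 36 + 84 = 130.

130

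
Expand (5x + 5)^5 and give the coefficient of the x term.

15625

The general term is C(5,j)·(5x)^j·(5)^(5-j); the x^1 term has j = 1.
C(5,1) = 5.
Coefficient = C(5,1) · 5^1 · 5^4 = 5 · 5 · 625 = 15625.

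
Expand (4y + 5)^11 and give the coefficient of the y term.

The general term is C(11,j)·(4y)^j·(5)^(11-j); the y^1 term has j = 1.
C(11,1) = 11.
Coefficient = C(11,1) · 4^1 · 5^10 = 11 · 4 · 9765625 = 429687500.

429687500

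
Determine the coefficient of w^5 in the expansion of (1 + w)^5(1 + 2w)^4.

Coefficient of w^5 = Σ_{j} C(5,j)·1^j·C(4,5-j)·2^(5-j) for j from 1 to 5.
= 80 + 320 + 240 + 40 + 1 = 681.

681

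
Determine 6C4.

15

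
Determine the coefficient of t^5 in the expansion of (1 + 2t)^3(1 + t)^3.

36

Coefficient of t^5 = Σ_{j} C(3,j)·2^j·C(3,5-j)·1^(5-j) for j from 2 to 3.
= 12 + 24 = 36.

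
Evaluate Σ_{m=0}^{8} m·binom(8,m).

1024

Differentiating (1+x)^8 and setting x=1: Σ m·C(8,m) = 8·2^7 = 1024.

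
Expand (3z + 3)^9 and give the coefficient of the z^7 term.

708588

The general term is C(9,j)·(3z)^j·(3)^(9-j); the z^7 term has j = 7.
C(9,7) = 36.
Coefficient = C(9,7) · 3^7 · 3^2 = 36 · 2187 · 9 = 708588.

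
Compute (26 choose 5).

65780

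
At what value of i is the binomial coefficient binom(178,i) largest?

C(178,i) is maximized at i = 178/2 = 89.

89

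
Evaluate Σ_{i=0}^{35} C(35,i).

The entries of row 35 sum to 2^35 = 34359738368.

34359738368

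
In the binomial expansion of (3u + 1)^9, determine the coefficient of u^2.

324

The general term is C(9,j)·(3u)^j·(1)^(9-j); the u^2 term has j = 2.
C(9,2) = 36.
Coefficient = C(9,2) · 3^2 = 36 · 9 = 324.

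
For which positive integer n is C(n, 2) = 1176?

n(n−1)/2 = 1176 ⇒ n(n−1) = 2352. Since 49·48 = 2352, n = 49.

49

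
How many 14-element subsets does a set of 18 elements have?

3060

C(18,14) = C(18,4) by symmetry.
C(18,4) = (18·17·16·15) / 4! = 73440 / 24 = 3060.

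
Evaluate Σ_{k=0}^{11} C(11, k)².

705432

Σ C(11,k)² is the coefficient of x^11 in (1+x)^11(1+x)^11 = (1+x)^22, i.e. C(22,11) = 705432.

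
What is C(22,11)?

705432

C(22,11) = (22·21·20·19·18·17·16·15·14·13·12) / 11! = 28158588057600 / 39916800 = 705432.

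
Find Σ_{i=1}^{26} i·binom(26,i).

Since i·C(26,i) = 26·C(25,i−1), the sum is 26·2^25 = 26·33554432 = 872415232.

872415232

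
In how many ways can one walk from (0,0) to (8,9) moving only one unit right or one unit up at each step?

24310

Each path is a sequence of 17 steps with 8 rights: C(17,8) = 24310.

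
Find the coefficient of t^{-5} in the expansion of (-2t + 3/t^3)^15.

747242496

General term: C(15,j)·(-2t)^j·(3/t^3)^(15-j), with t-exponent 1j − 3(15−j) = 4j − 45.
Set 4j − 45 = -5: j = 10.
C(15,10) = 3003; (-2)^10 = 1024; 3^5 = 243.
Coefficient = 3003 · 1024 · 243 = 747242496.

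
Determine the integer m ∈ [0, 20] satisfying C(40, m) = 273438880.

9

C(40,m) increases on 0 ≤ m ≤ 20. C(40,8) = 76904685 and C(40,9) = 273438880, so m = 9.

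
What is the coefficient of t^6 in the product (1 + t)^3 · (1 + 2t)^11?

91080

Coefficient of t^6 = Σ_{j} C(3,j)·1^j·C(11,6-j)·2^(6-j) for j from 0 to 3.
= 29568 + 44352 + 15840 + 1320 = 91080.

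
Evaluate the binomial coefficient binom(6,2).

C(6,2) = (6·5) / 2! = 30 / 2 = 15.

15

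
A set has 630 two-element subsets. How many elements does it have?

36

n(n−1)/2 = 630 ⇒ n(n−1) = 1260. Since 36·35 = 1260, n = 36.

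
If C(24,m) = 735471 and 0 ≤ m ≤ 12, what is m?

C(24,m) increases on 0 ≤ m ≤ 12. C(24,7) = 346104 and C(24,8) = 735471, so m = 8.

8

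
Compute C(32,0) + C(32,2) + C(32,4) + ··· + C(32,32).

Half of (1+1)^32 + (1−1)^32 gives the even-index sum: 2^31 = 2147483648.

2147483648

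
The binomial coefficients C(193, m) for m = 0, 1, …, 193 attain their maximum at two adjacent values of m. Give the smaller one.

For odd n = 193, C(193,m) peaks at m = (n−1)/2 and (n+1)/2; the smaller is 96.

96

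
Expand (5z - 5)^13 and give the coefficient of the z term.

The general term is C(13,j)·(5z)^j·(-5)^(13-j); the z^1 term has j = 1.
C(13,1) = 13.
Coefficient = C(13,1) · 5^1 · (-5)^12 = 13 · 5 · 244140625 = 15869140625.

15869140625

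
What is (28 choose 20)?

C(28,20) = C(28,8) by symmetry.
C(28,8) = (28·27·26·25·24·23·22·21) / 8! = 125318793600 / 40320 = 3108105.

3108105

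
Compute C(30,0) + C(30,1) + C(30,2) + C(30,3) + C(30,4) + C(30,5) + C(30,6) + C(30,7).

1 + 30 + 435 + 4060 + 27405 + 142506 + 593775 + 2035800 = 2804012.

2804012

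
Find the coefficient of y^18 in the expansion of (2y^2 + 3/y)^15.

General term: C(15,j)·(2y^2)^j·(3/y)^(15-j), with y-exponent 2j − 1(15−j) = 3j − 15.
Set 3j − 15 = 18: j = 11.
C(15,11) = 1365; 2^11 = 2048; 3^4 = 81.
Coefficient = 1365 · 2048 · 81 = 226437120.

226437120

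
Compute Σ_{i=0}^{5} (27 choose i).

101584

1 + 27 + 351 + 2925 + 17550 + 80730 = 101584.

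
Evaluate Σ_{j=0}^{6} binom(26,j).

313912

1 + 26 + 325 + 2600 + 14950 + 65780 + 230230 = 313912.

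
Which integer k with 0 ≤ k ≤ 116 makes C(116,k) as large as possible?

58

C(116,k) is maximized at k = 116/2 = 58.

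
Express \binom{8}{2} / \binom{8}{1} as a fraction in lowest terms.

7/2

C(n,k+1)/C(n,k) = (n−k)/(k+1) = (8−1)/(1+1) = 7/2.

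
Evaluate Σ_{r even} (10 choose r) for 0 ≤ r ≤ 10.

512

Even-r terms of row 10 sum to 2^9 = 512.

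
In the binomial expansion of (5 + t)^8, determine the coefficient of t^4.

The general term is C(8,j)·(5)^j·(t)^(8-j); the t^4 term has j = 4.
C(8,4) = 70.
Coefficient = C(8,4) · 5^4 = 70 · 625 = 43750.

43750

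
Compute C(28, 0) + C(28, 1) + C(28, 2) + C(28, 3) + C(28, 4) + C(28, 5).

122438

1 + 28 + 378 + 3276 + 20475 + 98280 = 122438.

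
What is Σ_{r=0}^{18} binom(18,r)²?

9075135300

By Vandermonde's identity, Σ C(18,r)² = C(36,18) = 9075135300.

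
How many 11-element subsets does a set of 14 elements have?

364

C(14,11) = C(14,3) by symmetry.
C(14,3) = (14·13·12) / 3! = 2184 / 6 = 364.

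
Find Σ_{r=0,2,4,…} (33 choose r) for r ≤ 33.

4294967296

Half of (1+1)^33 + (1−1)^33 gives the even-index sum: 2^32 = 4294967296.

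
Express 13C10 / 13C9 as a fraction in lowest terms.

2/5

C(n,k+1)/C(n,k) = (n−k)/(k+1) = (13−9)/(9+1) = 4/10 = 2/5.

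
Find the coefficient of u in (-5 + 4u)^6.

-75000

The general term is C(6,j)·(-5)^j·(4u)^(6-j); the u^1 term has j = 5.
C(6,5) = 6.
Coefficient = C(6,5) · (-5)^5 · 4^1 = 6 · (-3125) · 4 = -75000.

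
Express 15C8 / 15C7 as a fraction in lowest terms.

C(n,k+1)/C(n,k) = (n−k)/(k+1) = (15−7)/(7+1) = 8/8 = 1.

1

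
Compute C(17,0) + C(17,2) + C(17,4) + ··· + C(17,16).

65536

Half of (1+1)^17 + (1−1)^17 gives the even-index sum: 2^16 = 65536.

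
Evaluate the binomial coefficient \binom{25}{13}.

5200300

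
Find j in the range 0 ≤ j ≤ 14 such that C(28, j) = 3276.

3

C(28,j) increases on 0 ≤ j ≤ 14. C(28,2) = 378 and C(28,3) = 3276, so j = 3.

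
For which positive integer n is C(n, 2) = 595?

n(n−1)/2 = 595 ⇒ n(n−1) = 1190. Since 35·34 = 1190, n = 35.

35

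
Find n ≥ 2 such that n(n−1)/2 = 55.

11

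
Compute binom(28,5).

98280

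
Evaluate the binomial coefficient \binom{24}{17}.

346104

C(24,17) = C(24,7) by symmetry.
C(24,7) = (24·23·22·21·20·19·18) / 7! = 1744364160 / 5040 = 346104.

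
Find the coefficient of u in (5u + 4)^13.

1090519040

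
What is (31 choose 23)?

C(31,23) = C(31,8) by symmetry.
C(31,8) = (31·30·29·28·27·26·25·24) / 8! = 318073392000 / 40320 = 7888725.

7888725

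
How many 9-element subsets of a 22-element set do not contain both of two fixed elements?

419900

All 9-subsets: C(22,9) = 497420. Those containing both fixed elements: C(20,7) = 77520.
497420 − 77520 = 419900.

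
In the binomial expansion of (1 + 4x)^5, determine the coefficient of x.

20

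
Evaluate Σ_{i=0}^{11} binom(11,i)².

705432

By Vandermonde's identity, Σ C(11,i)² = C(22,11) = 705432.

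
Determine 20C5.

15504

C(20,5) = (20·19·18·17·16) / 5! = 1860480 / 120 = 15504.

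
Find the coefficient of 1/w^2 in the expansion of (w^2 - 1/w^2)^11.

General term: C(11,j)·(w^2)^j·(-1/w^2)^(11-j), with w-exponent 2j − 2(11−j) = 4j − 22.
Set 4j − 22 = -2: j = 5.
C(11,5) = 462; 1^5 = 1; (-1)^6 = 1.
Coefficient = 462 · 1 · 1 = 462.

462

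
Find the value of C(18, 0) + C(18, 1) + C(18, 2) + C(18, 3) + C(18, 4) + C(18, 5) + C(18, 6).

31180

1 + 18 + 153 + 816 + 3060 + 8568 + 18564 = 31180.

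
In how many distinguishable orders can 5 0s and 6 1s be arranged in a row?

462

Choose positions for the 0s: C(11,5) = 462.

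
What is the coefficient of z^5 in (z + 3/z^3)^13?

General term: C(13,j)·(z)^j·(3/z^3)^(13-j), with z-exponent 1j − 3(13−j) = 4j − 39.
Set 4j − 39 = 5: j = 11.
C(13,11) = 78; 1^11 = 1; 3^2 = 9.
Coefficient = 78 · 1 · 9 = 702.

702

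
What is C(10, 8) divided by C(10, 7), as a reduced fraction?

3/8

C(n,k+1)/C(n,k) = (n−k)/(k+1) = (10−7)/(7+1) = 3/8.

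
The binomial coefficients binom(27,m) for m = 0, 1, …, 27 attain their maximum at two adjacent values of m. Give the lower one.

13

For odd n = 27, C(27,m) peaks at m = (n−1)/2 and (n+1)/2; the lower is 13.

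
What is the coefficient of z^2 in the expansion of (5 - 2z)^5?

5000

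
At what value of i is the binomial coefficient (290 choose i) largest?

C(290,i) is maximized at i = 290/2 = 145.

145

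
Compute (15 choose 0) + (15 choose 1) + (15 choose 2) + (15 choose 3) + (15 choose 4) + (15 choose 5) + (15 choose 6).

9949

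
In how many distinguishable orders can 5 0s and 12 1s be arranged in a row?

6188

Choose positions for the 0s: C(17,5) = 6188.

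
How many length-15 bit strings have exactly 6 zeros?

5005

Choose the 6 positions: C(15,6) = 5005.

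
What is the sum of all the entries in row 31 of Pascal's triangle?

The entries of row 31 sum to 2^31 = 2147483648.

2147483648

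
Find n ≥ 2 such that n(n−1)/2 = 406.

29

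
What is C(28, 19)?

6906900

C(28,19) = C(28,9) by symmetry.
C(28,9) = (28·27·26·25·24·23·22·21·20) / 9! = 2506375872000 / 362880 = 6906900.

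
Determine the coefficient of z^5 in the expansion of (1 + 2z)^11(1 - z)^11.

Coefficient of z^5 = Σ_{j} C(11,j)·2^j·C(11,5-j)·(-1)^(5-j) for j from 0 to 5.
= (-462) + 7260 + (-36300) + 72600 + (-58080) + 14784 = -198.

-198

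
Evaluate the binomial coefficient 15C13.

C(15,13) = C(15,2) by symmetry.
C(15,2) = (15·14) / 2! = 210 / 2 = 105.

105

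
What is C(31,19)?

141120525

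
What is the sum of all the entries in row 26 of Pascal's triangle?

67108864

The entries of row 26 sum to 2^26 = 67108864.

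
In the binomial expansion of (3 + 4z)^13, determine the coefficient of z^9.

The general term is C(13,j)·(3)^j·(4z)^(13-j); the z^9 term has j = 4.
C(13,4) = 715.
Coefficient = C(13,4) · 3^4 · 4^9 = 715 · 81 · 262144 = 15182069760.

15182069760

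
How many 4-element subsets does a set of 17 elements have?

C(17,4) = (17·16·15·14) / 4! = 57120 / 24 = 2380.

2380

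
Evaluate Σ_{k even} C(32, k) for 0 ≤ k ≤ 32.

Even-k terms of row 32 sum to 2^31 = 2147483648.

2147483648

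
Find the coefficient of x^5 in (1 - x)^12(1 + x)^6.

Coefficient of x^5 = Σ_{j} C(12,j)·(-1)^j·C(6,5-j)·1^(5-j) for j from 0 to 5.
= 6 + (-180) + 1320 + (-3300) + 2970 + (-792) = 24.

24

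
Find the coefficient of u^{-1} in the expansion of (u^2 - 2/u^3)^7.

General term: C(7,j)·(u^2)^j·(-2/u^3)^(7-j), with u-exponent 2j − 3(7−j) = 5j − 21.
Set 5j − 21 = -1: j = 4.
C(7,4) = 35; 1^4 = 1; (-2)^3 = -8.
Coefficient = 35 · 1 · (-8) = -280.

-280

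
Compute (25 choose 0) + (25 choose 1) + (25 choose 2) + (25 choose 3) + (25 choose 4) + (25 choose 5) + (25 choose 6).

1 + 25 + 300 + 2300 + 12650 + 53130 + 177100 = 245506.

245506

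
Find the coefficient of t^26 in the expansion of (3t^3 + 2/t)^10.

393660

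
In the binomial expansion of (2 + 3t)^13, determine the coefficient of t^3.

7907328

The general term is C(13,j)·(2)^j·(3t)^(13-j); the t^3 term has j = 10.
C(13,10) = 286.
Coefficient = C(13,10) · 2^10 · 3^3 = 286 · 1024 · 27 = 7907328.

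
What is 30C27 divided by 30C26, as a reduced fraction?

C(n,k+1)/C(n,k) = (n−k)/(k+1) = (30−26)/(26+1) = 4/27.

4/27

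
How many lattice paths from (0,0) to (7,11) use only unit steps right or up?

31824

Each path is a sequence of 18 steps with 7 rights: C(18,7) = 31824.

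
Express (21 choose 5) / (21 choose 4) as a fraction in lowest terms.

17/5

C(n,k+1)/C(n,k) = (n−k)/(k+1) = (21−4)/(4+1) = 17/5.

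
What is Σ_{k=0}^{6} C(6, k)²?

Σ C(6,k)² is the coefficient of x^6 in (1+x)^6(1+x)^6 = (1+x)^12, i.e. C(12,6) = 924.

924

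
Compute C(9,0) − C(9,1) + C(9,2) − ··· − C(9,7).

-8

The partial alternating sum Σ_{k=0}^{7} (−1)^k C(9,k) = (−1)^7 C(8,7) = -8.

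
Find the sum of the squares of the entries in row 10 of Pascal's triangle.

By Vandermonde's identity, Σ C(10,r)² = C(20,10) = 184756.

184756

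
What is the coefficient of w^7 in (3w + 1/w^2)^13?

13817466

General term: C(13,j)·(3w)^j·(1/w^2)^(13-j), with w-exponent 1j − 2(13−j) = 3j − 26.
Set 3j − 26 = 7: j = 11.
C(13,11) = 78; 3^11 = 177147; 1^2 = 1.
Coefficient = 78 · 177147 · 1 = 13817466.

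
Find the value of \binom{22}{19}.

C(22,19) = C(22,3) by symmetry.
C(22,3) = (22·21·20) / 3! = 9240 / 6 = 1540.

1540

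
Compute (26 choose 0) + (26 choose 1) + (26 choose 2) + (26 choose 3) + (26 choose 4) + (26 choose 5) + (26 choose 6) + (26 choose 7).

1 + 26 + 325 + 2600 + 14950 + 65780 + 230230 + 657800 = 971712.

971712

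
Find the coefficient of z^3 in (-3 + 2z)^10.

-2099520

The general term is C(10,j)·(-3)^j·(2z)^(10-j); the z^3 term has j = 7.
C(10,7) = 120.
Coefficient = C(10,7) · (-3)^7 · 2^3 = 120 · (-2187) · 8 = -2099520.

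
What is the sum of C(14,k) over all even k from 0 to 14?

8192

Half of (1+1)^14 + (1−1)^14 gives the even-index sum: 2^13 = 8192.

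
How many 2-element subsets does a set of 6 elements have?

15

C(6,2) = (6·5) / 2! = 30 / 2 = 15.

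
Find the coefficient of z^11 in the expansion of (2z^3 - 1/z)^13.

General term: C(13,j)·(2z^3)^j·(-1/z)^(13-j), with z-exponent 3j − 1(13−j) = 4j − 13.
Set 4j − 13 = 11: j = 6.
C(13,6) = 1716; 2^6 = 64; (-1)^7 = -1.
Coefficient = 1716 · 64 · (-1) = -109824.

-109824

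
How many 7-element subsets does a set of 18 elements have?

31824

C(18,7) = (18·17·16·15·14·13·12) / 7! = 160392960 / 5040 = 31824.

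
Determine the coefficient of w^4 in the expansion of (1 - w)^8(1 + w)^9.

Coefficient of w^4 = Σ_{j} C(8,j)·(-1)^j·C(9,4-j)·1^(4-j) for j from 0 to 4.
= 126 + (-672) + 1008 + (-504) + 70 = 28.

28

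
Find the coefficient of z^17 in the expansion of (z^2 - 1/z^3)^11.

General term: C(11,j)·(z^2)^j·(-1/z^3)^(11-j), with z-exponent 2j − 3(11−j) = 5j − 33.
Set 5j − 33 = 17: j = 10.
C(11,10) = 11; 1^10 = 1; (-1)^1 = -1.
Coefficient = 11 · 1 · (-1) = -11.

-11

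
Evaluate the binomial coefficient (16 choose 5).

4368

C(16,5) = (16·15·14·13·12) / 5! = 524160 / 120 = 4368.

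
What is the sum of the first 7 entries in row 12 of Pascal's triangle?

1 + 12 + 66 + 220 + 495 + 792 + 924 = 2510.

2510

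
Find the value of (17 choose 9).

24310

C(17,9) = C(17,8) by symmetry.
C(17,8) = (17·16·15·14·13·12·11·10) / 8! = 980179200 / 40320 = 24310.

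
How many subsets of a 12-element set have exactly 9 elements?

220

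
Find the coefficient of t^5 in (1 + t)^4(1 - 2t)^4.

-40

Coefficient of t^5 = Σ_{j} C(4,j)·1^j·C(4,5-j)·(-2)^(5-j) for j from 1 to 4.
= 64 + (-192) + 96 + (-8) = -40.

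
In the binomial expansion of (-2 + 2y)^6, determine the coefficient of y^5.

-384

The general term is C(6,j)·(-2)^j·(2y)^(6-j); the y^5 term has j = 1.
C(6,1) = 6.
Coefficient = C(6,1) · (-2)^1 · 2^5 = 6 · (-2) · 32 = -384.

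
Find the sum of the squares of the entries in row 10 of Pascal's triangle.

Σ C(10,i)² is the coefficient of x^10 in (1+x)^10(1+x)^10 = (1+x)^20, i.e. C(20,10) = 184756.

184756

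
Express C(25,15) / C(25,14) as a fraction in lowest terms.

C(n,k+1)/C(n,k) = (n−k)/(k+1) = (25−14)/(14+1) = 11/15.

11/15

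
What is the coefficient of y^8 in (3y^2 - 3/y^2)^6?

-4374

General term: C(6,j)·(3y^2)^j·(-3/y^2)^(6-j), with y-exponent 2j − 2(6−j) = 4j − 12.
Set 4j − 12 = 8: j = 5.
C(6,5) = 6; 3^5 = 243; (-3)^1 = -3.
Coefficient = 6 · 243 · (-3) = -4374.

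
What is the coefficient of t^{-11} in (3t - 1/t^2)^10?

-3240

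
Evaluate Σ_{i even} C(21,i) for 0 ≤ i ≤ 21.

1048576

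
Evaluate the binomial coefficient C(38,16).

C(38,16) = (38·37·36·35·34·33·32·31·30·29·28·27·26·25·24·23) / 16! = 465322312113382563840000 / 20922789888000 = 22239974430.

22239974430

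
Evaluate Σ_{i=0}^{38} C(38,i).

The entries of row 38 sum to 2^38 = 274877906944.

274877906944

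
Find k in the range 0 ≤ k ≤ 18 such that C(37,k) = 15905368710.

17

C(37,k) increases on 0 ≤ k ≤ 18. C(37,16) = 12875774670 and C(37,17) = 15905368710, so k = 17.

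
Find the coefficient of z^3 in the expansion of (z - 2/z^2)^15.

21840

General term: C(15,j)·(z)^j·(-2/z^2)^(15-j), with z-exponent 1j − 2(15−j) = 3j − 30.
Set 3j − 30 = 3: j = 11.
C(15,11) = 1365; 1^11 = 1; (-2)^4 = 16.
Coefficient = 1365 · 1 · 16 = 21840.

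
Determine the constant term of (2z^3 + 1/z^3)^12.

59136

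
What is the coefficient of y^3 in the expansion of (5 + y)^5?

The general term is C(5,j)·(5)^j·(y)^(5-j); the y^3 term has j = 2.
C(5,2) = 10.
Coefficient = C(5,2) · 5^2 = 10 · 25 = 250.

250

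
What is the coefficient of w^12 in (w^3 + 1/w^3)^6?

6

General term: C(6,j)·(w^3)^j·(1/w^3)^(6-j), with w-exponent 3j − 3(6−j) = 6j − 18.
Set 6j − 18 = 12: j = 5.
C(6,5) = 6; 1^5 = 1; 1^1 = 1.
Coefficient = 6 · 1 · 1 = 6.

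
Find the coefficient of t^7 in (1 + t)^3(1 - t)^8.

-22

Coefficient of t^7 = Σ_{j} C(3,j)·1^j·C(8,7-j)·(-1)^(7-j) for j from 0 to 3.
= (-8) + 84 + (-168) + 70 = -22.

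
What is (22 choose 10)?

646646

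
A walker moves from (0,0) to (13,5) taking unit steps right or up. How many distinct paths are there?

Each path is a sequence of 18 steps with 13 rights: C(18,13) = 8568.

8568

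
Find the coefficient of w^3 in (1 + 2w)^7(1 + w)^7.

1197

Coefficient of w^3 = Σ_{j} C(7,j)·2^j·C(7,3-j)·1^(3-j) for j from 0 to 3.
= 35 + 294 + 588 + 280 = 1197.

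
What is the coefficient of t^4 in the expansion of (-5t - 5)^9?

-246093750

The general term is C(9,j)·(-5t)^j·(-5)^(9-j); the t^4 term has j = 4.
C(9,4) = 126.
Coefficient = C(9,4) · (-5)^4 · (-5)^5 = 126 · 625 · (-3125) = -246093750.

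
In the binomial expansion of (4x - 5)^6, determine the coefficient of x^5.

The general term is C(6,j)·(4x)^j·(-5)^(6-j); the x^5 term has j = 5.
C(6,5) = 6.
Coefficient = C(6,5) · 4^5 · (-5)^1 = 6 · 1024 · (-5) = -30720.

-30720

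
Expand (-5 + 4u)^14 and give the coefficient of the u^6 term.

The general term is C(14,j)·(-5)^j·(4u)^(14-j); the u^6 term has j = 8.
C(14,8) = 3003.
Coefficient = C(14,8) · (-5)^8 · 4^6 = 3003 · 390625 · 4096 = 4804800000000.

4804800000000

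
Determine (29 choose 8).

4292145

C(29,8) = (29·28·27·26·25·24·23·22) / 8! = 173059286400 / 40320 = 4292145.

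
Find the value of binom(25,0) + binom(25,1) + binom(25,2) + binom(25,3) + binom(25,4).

1 + 25 + 300 + 2300 + 12650 = 15276.

15276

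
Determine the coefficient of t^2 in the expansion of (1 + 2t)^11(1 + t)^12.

Coefficient of t^2 = Σ_{j} C(11,j)·2^j·C(12,2-j)·1^(2-j) for j from 0 to 2.
= 66 + 264 + 220 = 550.

550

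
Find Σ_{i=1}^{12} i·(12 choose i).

24576

Differentiating (1+x)^12 and setting x=1: Σ i·C(12,i) = 12·2^11 = 24576.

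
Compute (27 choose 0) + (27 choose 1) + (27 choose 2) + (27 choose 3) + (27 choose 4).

20854

1 + 27 + 351 + 2925 + 17550 = 20854.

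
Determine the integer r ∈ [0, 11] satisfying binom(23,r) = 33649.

C(23,r) increases on 0 ≤ r ≤ 11. C(23,4) = 8855 and C(23,5) = 33649, so r = 5.

5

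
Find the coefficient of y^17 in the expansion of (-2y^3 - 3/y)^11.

-3421440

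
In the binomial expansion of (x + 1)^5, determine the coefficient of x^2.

10

The general term is C(5,j)·(x)^j·(1)^(5-j); the x^2 term has j = 2.
C(5,2) = 10.
Coefficient = C(5,2) = 10.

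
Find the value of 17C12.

6188

C(17,12) = C(17,5) by symmetry.
C(17,5) = (17·16·15·14·13) / 5! = 742560 / 120 = 6188.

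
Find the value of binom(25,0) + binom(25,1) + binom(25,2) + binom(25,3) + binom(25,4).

15276

1 + 25 + 300 + 2300 + 12650 = 15276.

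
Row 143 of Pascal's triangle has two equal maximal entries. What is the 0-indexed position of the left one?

For odd n = 143, C(143,r) peaks at r = (n−1)/2 and (n+1)/2; the lower is 71.

71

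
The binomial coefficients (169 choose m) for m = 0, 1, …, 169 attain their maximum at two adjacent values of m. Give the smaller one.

For odd n = 169, C(169,m) peaks at m = (n−1)/2 and (n+1)/2; the smaller is 84.

84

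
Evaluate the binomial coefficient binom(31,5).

169911

C(31,5) = (31·30·29·28·27) / 5! = 20389320 / 120 = 169911.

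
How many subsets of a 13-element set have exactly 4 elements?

Choose the 4 positions: C(13,4) = 715.

715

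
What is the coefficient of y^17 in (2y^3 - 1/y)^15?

-1647360

General term: C(15,j)·(2y^3)^j·(-1/y)^(15-j), with y-exponent 3j − 1(15−j) = 4j − 15.
Set 4j − 15 = 17: j = 8.
C(15,8) = 6435; 2^8 = 256; (-1)^7 = -1.
Coefficient = 6435 · 256 · (-1) = -1647360.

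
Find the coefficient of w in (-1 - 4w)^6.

24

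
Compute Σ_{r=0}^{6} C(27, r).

397594

1 + 27 + 351 + 2925 + 17550 + 80730 + 296010 = 397594.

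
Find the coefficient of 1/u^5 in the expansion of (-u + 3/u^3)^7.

945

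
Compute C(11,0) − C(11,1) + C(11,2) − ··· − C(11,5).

-252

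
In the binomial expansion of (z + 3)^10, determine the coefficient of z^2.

The general term is C(10,j)·(z)^j·(3)^(10-j); the z^2 term has j = 2.
C(10,2) = 45.
Coefficient = C(10,2) · 3^8 = 45 · 6561 = 295245.

295245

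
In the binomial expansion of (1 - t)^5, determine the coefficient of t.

The general term is C(5,j)·(1)^j·(-t)^(5-j); the t^1 term has j = 4.
C(5,4) = 5.
Coefficient = C(5,4) · (-1)^1 = 5 · (-1) = -5.

-5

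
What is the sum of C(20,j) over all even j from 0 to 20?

Even-j terms of row 20 sum to 2^19 = 524288.

524288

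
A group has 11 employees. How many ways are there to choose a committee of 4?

330

This is C(11,4) = 330.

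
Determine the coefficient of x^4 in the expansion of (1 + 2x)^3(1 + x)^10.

1550

Coefficient of x^4 = Σ_{j} C(3,j)·2^j·C(10,4-j)·1^(4-j) for j from 0 to 3.
= 210 + 720 + 540 + 80 = 1550.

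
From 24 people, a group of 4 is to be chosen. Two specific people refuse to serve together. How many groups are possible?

10395

All 4-subsets: C(24,4) = 10626. Those containing both fixed elements: C(22,2) = 231.
10626 − 231 = 10395.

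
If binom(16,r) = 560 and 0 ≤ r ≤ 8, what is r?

3

C(16,r) increases on 0 ≤ r ≤ 8. C(16,2) = 120 and C(16,3) = 560, so r = 3.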